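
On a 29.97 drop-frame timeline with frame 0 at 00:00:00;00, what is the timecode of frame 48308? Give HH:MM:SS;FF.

Ten DF minutes hold 17982 frames, so frame 48308 lies in block 2 (frames 35964–53945) with 12344 frames into that block.
The block's first minute is 1800 frames and the rest 1798 each; 12344 frames reaches minute 6, so 2 × 18 + 6 × 2 = 48 labels have been skipped so far.
Adding those back, label number 48308 + 48 = 48356 at 30 labels/s is 1611 s + 26 f = 0 h 26 min 51 s frame 26, i.e. 00:26:51;26.

00:26:51;26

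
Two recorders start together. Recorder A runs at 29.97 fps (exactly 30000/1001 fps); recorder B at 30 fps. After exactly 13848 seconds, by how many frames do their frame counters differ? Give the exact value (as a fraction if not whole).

A emits 30000/1001 × 13848 = 415440000/1001 frames; B emits 30 × 13848 = 415440.
Difference = 415440/1001 frames (≈ 415.0250); B is ahead of A.

415440/1001 frames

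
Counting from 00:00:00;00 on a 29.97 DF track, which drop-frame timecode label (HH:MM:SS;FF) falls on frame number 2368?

00:01:19;00

Ten DF minutes hold 17982 frames, so frame 2368 lies in block 0 (frames 0–17981) with 2368 frames into that block.
The block's first minute is 1800 frames and the rest 1798 each; 2368 frames reaches minute 1, so 0 × 18 + 1 × 2 = 2 labels have been skipped so far.
Adding those back, label number 2368 + 2 = 2370 at 30 labels/s is 79 s + 0 f = 0 h 1 min 19 s frame 0, i.e. 00:01:19;00.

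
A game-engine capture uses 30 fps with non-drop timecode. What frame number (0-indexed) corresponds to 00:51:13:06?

Total seconds to the label: (0 × 3600 + 51 × 60 + 13) = 3073.
Frame index = 3073 × 30 + 6 = 92196.

frame 92196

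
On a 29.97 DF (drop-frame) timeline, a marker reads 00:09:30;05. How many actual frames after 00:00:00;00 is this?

As if non-drop at 30 labels/s: (0 × 3600 + 9 × 60 + 30) × 30 + 5 = 17105.
Minute boundaries passed: 9; those not divisible by 10: 9 − 0 = 9; dropped labels = 2 × 9 = 18.
Actual frame index = 17105 − 18 = 17087.

17087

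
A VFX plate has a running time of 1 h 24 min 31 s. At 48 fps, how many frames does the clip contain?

1 h 24 min 31 s = 5071 s.
Frames = 5071 × 48 = 243408.

243408 frames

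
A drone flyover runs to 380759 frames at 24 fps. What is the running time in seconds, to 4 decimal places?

15864.9583 seconds

Running time = 380759 × 1/24 = 380759/24 s ≈ 15864.9583 s.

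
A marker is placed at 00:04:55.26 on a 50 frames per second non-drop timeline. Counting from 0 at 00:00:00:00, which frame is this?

frame 14776

Total seconds to the label: (0 × 3600 + 4 × 60 + 55) = 295.
Frame index = 295 × 50 + 26 = 14776.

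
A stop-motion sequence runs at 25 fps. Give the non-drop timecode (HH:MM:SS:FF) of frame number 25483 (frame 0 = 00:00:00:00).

00:16:59:08

25483 ÷ 25 = 1019 full seconds, remainder 8 frames.
1019 s = 0 h 16 min 59 s.
Timecode: 00:16:59:08.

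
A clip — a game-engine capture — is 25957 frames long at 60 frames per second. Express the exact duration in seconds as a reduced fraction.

25957/60 seconds

Running time = 25957 ÷ (60) = 25957 × 1/60 = 25957/60 s.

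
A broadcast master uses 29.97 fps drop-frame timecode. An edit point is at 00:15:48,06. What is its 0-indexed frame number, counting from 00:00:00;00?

28418

Complete 10-minute blocks: 1, each 17982 frames → 17982.
Remaining 5 whole minutes in the current block: 1800 + 4 × 1798 = 8992 frames.
Within the current minute: 48 × 30 + 6 − 2 = 1444 (labels ;00/;01 skipped at this minute). Total = 17982 + 8992 + 1444 = 28418.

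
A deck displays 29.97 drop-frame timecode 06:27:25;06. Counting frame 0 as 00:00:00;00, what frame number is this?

696658

As if non-drop at 30 labels/s: (6 × 3600 + 27 × 60 + 25) × 30 + 6 = 697356.
Minute boundaries passed: 387; those not divisible by 10: 387 − 38 = 349; dropped labels = 2 × 349 = 698.
Actual frame index = 697356 − 698 = 696658.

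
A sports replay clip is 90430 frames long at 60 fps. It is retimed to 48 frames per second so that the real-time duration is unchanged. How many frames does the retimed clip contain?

72344 frames

Target frames = source frames × (target rate / source rate) = 90430 × (48)/(60) = 90430 × 4/5 = 72344.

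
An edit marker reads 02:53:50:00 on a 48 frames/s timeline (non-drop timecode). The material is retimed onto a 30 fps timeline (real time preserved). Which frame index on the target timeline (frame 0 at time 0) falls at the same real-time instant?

frame 312900

Source frame index: (2×3600 + 53×60 + 50) × 48 + 0 = 500640.
Real time: 500640 / (48) = 10430 s.
Target frame: (10430) × (30) = 312900.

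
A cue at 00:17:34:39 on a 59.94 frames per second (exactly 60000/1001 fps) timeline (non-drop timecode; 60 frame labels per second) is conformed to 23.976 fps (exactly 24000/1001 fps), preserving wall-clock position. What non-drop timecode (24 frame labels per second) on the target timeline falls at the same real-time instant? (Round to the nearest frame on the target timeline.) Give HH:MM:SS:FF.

00:17:34:16

Source frame index: (0×3600 + 17×60 + 34) × 60 + 39 = 63279.
Real time: 63279 / (60000/1001) = 21114093/20000 s.
Target frame: (21114093/20000) × (24000/1001) = 126558/5 ≈ 25311.600 → 25312.
At 24 labels/s: frame 25312 → 00:17:34:16.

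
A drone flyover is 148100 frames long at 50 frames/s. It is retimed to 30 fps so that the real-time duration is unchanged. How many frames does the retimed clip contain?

88860 frames

Frames at target rate = 148100 × (30) / (50) = 88860.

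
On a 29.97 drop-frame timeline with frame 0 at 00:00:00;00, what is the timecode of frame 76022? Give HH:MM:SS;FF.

00:42:16;18

Each 10-minute DF block holds 10 × 60 × 30 − 9 × 2 = 17982 frames. 76022 ÷ 17982 → 4 full blocks, remainder 4094.
Within the partial block the first minute is 1800 frames and each further minute 1798, so 2 further minute boundaries passed. Total skipped labels = 18 × 4 + 2 × 2 = 76.
Non-drop label index = 76022 + 76 = 76098; at 30 labels/s that is 00:42:16:18, i.e. DF 00:42:16;18.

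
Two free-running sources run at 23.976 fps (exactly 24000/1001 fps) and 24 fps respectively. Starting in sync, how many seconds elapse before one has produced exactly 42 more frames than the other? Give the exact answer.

1751.75 seconds

The gap grows by |24 − 24000/1001| = 24/1001 frames per second.
Time for a 42-frame gap: 42 ÷ (24/1001) = 1751.75 s.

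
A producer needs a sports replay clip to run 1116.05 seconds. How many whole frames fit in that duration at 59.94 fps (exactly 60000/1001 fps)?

Frames = 1116.05 × 60000/1001 = 5151000/77 ≈ 66896.1039.
Complete frames: 66896.

66896 frames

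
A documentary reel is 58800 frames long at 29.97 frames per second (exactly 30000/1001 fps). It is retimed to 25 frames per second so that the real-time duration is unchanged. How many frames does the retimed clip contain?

49049 frames

Target frames = source frames × (target rate / source rate) = 58800 × (25)/(30000/1001) = 58800 × 1001/1200 = 49049.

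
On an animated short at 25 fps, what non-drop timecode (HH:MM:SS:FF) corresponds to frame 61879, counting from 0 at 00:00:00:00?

00:41:15:04

61879 ÷ 25 = 2475 full seconds, remainder 4 frames.
2475 s = 0 h 41 min 15 s.
Timecode: 00:41:15:04.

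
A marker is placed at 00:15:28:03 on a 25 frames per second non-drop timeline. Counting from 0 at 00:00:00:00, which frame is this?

frame 23203

Total seconds to the label: (0 × 3600 + 15 × 60 + 28) = 928.
Frame index = 928 × 25 + 3 = 23203.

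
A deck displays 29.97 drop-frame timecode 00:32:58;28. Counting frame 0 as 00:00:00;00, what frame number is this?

59310

Complete 10-minute blocks: 3, each 17982 frames → 53946.
Remaining 2 whole minutes in the current block: 1800 + 1 × 1798 = 3598 frames.
Within the current minute: 58 × 30 + 28 − 2 = 1766 (labels ;00/;01 skipped at this minute). Total = 53946 + 3598 + 1766 = 59310.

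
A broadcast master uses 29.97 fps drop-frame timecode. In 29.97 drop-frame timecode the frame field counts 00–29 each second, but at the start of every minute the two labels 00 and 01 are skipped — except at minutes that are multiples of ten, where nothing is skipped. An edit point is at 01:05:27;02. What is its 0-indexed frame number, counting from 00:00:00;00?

117694

As if non-drop at 30 labels/s: (1 × 3600 + 5 × 60 + 27) × 30 + 2 = 117812.
Minute boundaries passed: 65; those not divisible by 10: 65 − 6 = 59; dropped labels = 2 × 59 = 118.
Actual frame index = 117812 − 118 = 117694.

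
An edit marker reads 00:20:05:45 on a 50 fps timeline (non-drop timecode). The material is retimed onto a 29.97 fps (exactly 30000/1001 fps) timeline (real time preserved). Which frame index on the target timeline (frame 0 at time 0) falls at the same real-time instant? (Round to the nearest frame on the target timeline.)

frame 36141

Source frame index: (0×3600 + 20×60 + 5) × 50 + 45 = 60295.
Real time: 60295 / (50) = 12059/10 s.
Target frame: (12059/10) × (30000/1001) = 36177000/1001 ≈ 36140.859 → 36141.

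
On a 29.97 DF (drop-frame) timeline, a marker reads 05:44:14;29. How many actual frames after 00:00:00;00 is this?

As if non-drop at 30 labels/s: (5 × 3600 + 44 × 60 + 14) × 30 + 29 = 619649.
Minute boundaries passed: 344; those not divisible by 10: 344 − 34 = 310; dropped labels = 2 × 310 = 620.
Actual frame index = 619649 − 620 = 619029.

619029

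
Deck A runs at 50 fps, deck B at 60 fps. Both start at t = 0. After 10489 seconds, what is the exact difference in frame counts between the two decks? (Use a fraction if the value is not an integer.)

A emits 50 × 10489 = 524450 frames; B emits 60 × 10489 = 629340.
Difference = 104890 frames; B is ahead of A.

104890 frames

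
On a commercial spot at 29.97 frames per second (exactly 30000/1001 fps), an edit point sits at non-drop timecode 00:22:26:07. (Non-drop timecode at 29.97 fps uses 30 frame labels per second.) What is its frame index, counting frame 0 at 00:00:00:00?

40387

Total seconds to the label: (0 × 3600 + 22 × 60 + 26) = 1346.
Frame index = 1346 × 30 + 7 = 40387.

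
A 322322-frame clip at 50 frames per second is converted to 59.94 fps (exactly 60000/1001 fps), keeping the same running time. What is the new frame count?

Target frames = source frames × (target rate / source rate) = 322322 × (60000/1001)/(50) = 322322 × 1200/1001 = 386400.

386400 frames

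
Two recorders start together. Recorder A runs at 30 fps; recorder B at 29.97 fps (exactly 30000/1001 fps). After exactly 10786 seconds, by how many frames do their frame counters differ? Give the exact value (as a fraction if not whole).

A emits 30 × 10786 = 323580 frames; B emits 30000/1001 × 10786 = 323580000/1001.
Difference = 323580/1001 frames (≈ 323.2567); B is behind A.

323580/1001 frames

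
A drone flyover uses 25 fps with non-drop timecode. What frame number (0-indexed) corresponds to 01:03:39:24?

Total seconds to the label: (1 × 3600 + 3 × 60 + 39) = 3819.
Frame index = 3819 × 25 + 24 = 95499.

frame 95499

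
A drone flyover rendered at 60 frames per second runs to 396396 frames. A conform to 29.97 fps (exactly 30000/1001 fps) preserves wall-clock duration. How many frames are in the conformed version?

Target frames = source frames × (target rate / source rate) = 396396 × (30000/1001)/(60) = 396396 × 500/1001 = 198000.

198000 frames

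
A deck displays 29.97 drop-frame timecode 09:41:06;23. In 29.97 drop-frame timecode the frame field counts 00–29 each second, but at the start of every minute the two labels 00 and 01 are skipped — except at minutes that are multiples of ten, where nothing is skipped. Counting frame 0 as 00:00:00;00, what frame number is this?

Complete 10-minute blocks: 58, each 17982 frames → 1042956.
Remaining 1 whole minute in the current block: 1800 + 0 × 1798 = 1800 frames.
Within the current minute: 6 × 30 + 23 − 2 = 201 (labels ;00/;01 skipped at this minute). Total = 1042956 + 1800 + 201 = 1044957.

1044957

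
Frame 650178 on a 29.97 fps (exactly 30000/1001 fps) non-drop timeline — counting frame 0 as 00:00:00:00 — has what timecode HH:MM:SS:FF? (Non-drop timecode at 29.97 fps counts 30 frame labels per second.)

06:01:12:18

650178 ÷ 30 = 21672 full seconds, remainder 18 frames.
21672 s = 6 h 1 min 12 s.
Timecode: 06:01:12:18.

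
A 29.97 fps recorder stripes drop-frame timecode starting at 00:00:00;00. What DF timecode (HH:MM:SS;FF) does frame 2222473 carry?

Ten DF minutes hold 17982 frames, so frame 2222473 lies in block 123 (frames 2211786–2229767) with 10687 frames into that block.
The block's first minute is 1800 frames and the rest 1798 each; 10687 frames reaches minute 5, so 123 × 18 + 5 × 2 = 2224 labels have been skipped so far.
Adding those back, label number 2222473 + 2224 = 2224697 at 30 labels/s is 74156 s + 17 f = 20 h 35 min 56 s frame 17, i.e. 20:35:56;17.

20:35:56;17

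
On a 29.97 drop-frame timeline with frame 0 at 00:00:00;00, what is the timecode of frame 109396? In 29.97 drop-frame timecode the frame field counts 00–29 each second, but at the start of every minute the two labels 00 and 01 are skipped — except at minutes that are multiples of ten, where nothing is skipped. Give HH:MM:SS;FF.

01:00:50;04

Ten DF minutes hold 17982 frames, so frame 109396 lies in block 6 (frames 107892–125873) with 1504 frames into that block.
The block's first minute is 1800 frames and the rest 1798 each; 1504 frames reaches minute 0, so 6 × 18 + 0 × 2 = 108 labels have been skipped so far.
Adding those back, label number 109396 + 108 = 109504 at 30 labels/s is 3650 s + 4 f = 1 h 0 min 50 s frame 4, i.e. 01:00:50;04.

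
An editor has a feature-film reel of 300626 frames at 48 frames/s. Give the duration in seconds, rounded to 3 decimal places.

Running time = 300626 × 1/48 = 150313/24 s ≈ 6263.042 s.

6263.042 seconds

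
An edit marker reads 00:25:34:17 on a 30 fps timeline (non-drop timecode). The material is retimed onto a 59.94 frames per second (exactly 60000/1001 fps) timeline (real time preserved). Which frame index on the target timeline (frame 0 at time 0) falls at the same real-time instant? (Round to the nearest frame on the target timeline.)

frame 91982

Source frame index: (0×3600 + 25×60 + 34) × 30 + 17 = 46037.
Real time: 46037 / (30) = 46037/30 s.
Target frame: (46037/30) × (60000/1001) = 92074000/1001 ≈ 91982.018 → 91982.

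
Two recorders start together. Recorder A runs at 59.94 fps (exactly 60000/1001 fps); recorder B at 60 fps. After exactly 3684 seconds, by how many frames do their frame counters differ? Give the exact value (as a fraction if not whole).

221040/1001 frames

A emits 60000/1001 × 3684 = 221040000/1001 frames; B emits 60 × 3684 = 221040.
Difference = 221040/1001 frames (≈ 220.8192); B is ahead of A.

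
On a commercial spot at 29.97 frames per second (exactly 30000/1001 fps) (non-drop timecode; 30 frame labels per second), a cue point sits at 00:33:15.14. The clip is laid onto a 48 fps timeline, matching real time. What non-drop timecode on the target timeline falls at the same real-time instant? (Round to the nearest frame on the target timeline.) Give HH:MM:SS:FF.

Source frame index: (0×3600 + 33×60 + 15) × 30 + 14 = 59864.
Real time: 59864 / (30000/1001) = 7490483/3750 s.
Target frame: (7490483/3750) × (48) = 59923864/625 ≈ 95878.182 → 95878.
At 48 labels/s: frame 95878 → 00:33:17:22.

00:33:17:22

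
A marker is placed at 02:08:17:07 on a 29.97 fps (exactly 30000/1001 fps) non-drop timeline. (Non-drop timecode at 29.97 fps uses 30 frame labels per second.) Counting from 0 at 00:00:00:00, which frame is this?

230917

Total seconds to the label: (2 × 3600 + 8 × 60 + 17) = 7697.
Frame index = 7697 × 30 + 7 = 230917.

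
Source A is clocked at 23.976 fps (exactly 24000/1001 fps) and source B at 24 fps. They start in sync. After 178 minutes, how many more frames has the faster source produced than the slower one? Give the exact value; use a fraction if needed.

178 min = 10680 s.
A emits 24000/1001 × 10680 = 256320000/1001 frames; B emits 24 × 10680 = 256320.
Difference = 256320/1001 frames (≈ 256.0639); B is ahead of A.

256320/1001 frames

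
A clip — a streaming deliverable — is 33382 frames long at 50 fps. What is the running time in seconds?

667.64 seconds

Running time = 33382 / (50) = 667.64 s.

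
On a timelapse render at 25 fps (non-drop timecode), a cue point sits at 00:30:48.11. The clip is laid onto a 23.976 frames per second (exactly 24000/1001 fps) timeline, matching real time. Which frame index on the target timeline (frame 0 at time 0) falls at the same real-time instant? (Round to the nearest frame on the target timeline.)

frame 44318

Source frame index: (0×3600 + 30×60 + 48) × 25 + 11 = 46211.
Real time: 46211 / (25) = 46211/25 s.
Target frame: (46211/25) × (24000/1001) = 4032960/91 ≈ 44318.242 → 44318.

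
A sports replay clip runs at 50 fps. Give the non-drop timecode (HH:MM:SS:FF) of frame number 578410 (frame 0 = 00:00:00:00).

03:12:48:10

578410 ÷ 50 = 11568 full seconds, remainder 10 frames.
11568 s = 3 h 12 min 48 s.
Timecode: 03:12:48:10.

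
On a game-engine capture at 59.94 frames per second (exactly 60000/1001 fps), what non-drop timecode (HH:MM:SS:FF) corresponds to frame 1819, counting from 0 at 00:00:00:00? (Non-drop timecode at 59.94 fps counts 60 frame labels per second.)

1819 ÷ 60 = 30 full seconds, remainder 19 frames.
30 s = 0 h 0 min 30 s.
Timecode: 00:00:30:19.

00:00:30:19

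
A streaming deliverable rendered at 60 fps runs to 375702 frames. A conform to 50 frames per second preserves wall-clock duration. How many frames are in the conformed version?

313085 frames

Target frames = source frames × (target rate / source rate) = 375702 × (50)/(60) = 375702 × 5/6 = 313085.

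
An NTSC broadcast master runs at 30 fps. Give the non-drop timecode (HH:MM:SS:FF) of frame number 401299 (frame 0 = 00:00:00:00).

401299 ÷ 30 = 13376 full seconds, remainder 19 frames.
13376 s = 3 h 42 min 56 s.
Timecode: 03:42:56:19.

03:42:56:19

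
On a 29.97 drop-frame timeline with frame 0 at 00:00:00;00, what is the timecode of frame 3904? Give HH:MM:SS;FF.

Ten DF minutes hold 17982 frames, so frame 3904 lies in block 0 (frames 0–17981) with 3904 frames into that block.
The block's first minute is 1800 frames and the rest 1798 each; 3904 frames reaches minute 2, so 0 × 18 + 2 × 2 = 4 labels have been skipped so far.
Adding those back, label number 3904 + 4 = 3908 at 30 labels/s is 130 s + 8 f = 0 h 2 min 10 s frame 8, i.e. 00:02:10;08.

00:02:10;08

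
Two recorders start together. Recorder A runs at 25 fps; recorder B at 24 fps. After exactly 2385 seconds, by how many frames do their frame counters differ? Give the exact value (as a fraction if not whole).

2385 frames

A emits 25 × 2385 = 59625 frames; B emits 24 × 2385 = 57240.
Difference = 2385 frames; B is behind A.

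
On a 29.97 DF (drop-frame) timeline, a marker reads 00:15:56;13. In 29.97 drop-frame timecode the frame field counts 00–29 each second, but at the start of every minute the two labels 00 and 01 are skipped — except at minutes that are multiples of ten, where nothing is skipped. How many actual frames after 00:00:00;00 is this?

As if non-drop at 30 labels/s: (0 × 3600 + 15 × 60 + 56) × 30 + 13 = 28693.
Minute boundaries passed: 15; those not divisible by 10: 15 − 1 = 14; dropped labels = 2 × 14 = 28.
Actual frame index = 28693 − 28 = 28665.

28665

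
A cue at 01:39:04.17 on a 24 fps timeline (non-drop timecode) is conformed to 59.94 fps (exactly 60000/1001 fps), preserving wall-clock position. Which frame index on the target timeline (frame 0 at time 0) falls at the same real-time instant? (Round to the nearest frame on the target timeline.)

frame 356326

Source frame index: (1×3600 + 39×60 + 4) × 24 + 17 = 142673.
Real time: 142673 / (24) = 142673/24 s.
Target frame: (142673/24) × (60000/1001) = 356682500/1001 ≈ 356326.174 → 356326.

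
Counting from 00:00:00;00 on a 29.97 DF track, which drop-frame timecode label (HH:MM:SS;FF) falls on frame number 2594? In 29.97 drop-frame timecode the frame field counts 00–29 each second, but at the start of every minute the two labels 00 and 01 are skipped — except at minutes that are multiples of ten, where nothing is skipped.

Ten DF minutes hold 17982 frames, so frame 2594 lies in block 0 (frames 0–17981) with 2594 frames into that block.
The block's first minute is 1800 frames and the rest 1798 each; 2594 frames reaches minute 1, so 0 × 18 + 1 × 2 = 2 labels have been skipped so far.
Adding those back, label number 2594 + 2 = 2596 at 30 labels/s is 86 s + 16 f = 0 h 1 min 26 s frame 16, i.e. 00:01:26;16.

00:01:26;16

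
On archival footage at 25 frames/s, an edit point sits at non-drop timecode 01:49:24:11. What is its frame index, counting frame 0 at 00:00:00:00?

Total seconds to the label: (1 × 3600 + 49 × 60 + 24) = 6564.
Frame index = 6564 × 25 + 11 = 164111.

164111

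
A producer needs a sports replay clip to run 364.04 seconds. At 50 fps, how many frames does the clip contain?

18202 frames

Frames = 364.04 × 50 = 18202.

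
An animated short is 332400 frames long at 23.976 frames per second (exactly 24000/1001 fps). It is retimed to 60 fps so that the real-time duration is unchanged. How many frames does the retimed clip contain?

831831 frames

Target frames = source frames × (target rate / source rate) = 332400 × (60)/(24000/1001) = 332400 × 1001/400 = 831831.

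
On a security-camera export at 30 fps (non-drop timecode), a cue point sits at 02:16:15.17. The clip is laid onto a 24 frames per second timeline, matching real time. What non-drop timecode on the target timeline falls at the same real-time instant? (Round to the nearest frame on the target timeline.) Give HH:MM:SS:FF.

Source frame index: (2×3600 + 16×60 + 15) × 30 + 17 = 245267.
Real time: 245267 / (30) = 245267/30 s.
Target frame: (245267/30) × (24) = 981068/5 ≈ 196213.600 → 196214.
At 24 labels/s: frame 196214 → 02:16:15:14.

02:16:15:14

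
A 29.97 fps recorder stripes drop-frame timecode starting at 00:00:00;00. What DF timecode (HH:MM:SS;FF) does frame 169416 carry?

Ten DF minutes hold 17982 frames, so frame 169416 lies in block 9 (frames 161838–179819) with 7578 frames into that block.
The block's first minute is 1800 frames and the rest 1798 each; 7578 frames reaches minute 4, so 9 × 18 + 4 × 2 = 170 labels have been skipped so far.
Adding those back, label number 169416 + 170 = 169586 at 30 labels/s is 5652 s + 26 f = 1 h 34 min 12 s frame 26, i.e. 01:34:12;26.

01:34:12;26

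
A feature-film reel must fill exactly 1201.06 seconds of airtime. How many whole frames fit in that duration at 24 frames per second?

28825 frames

Frames = 1201.06 × 24 = 720636/25 ≈ 28825.4400.
Complete frames: 28825.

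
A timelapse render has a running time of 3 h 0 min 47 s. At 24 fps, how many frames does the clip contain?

3 h 0 min 47 s = 10847 s.
Frames = 10847 × 24 = 260328.

260328 frames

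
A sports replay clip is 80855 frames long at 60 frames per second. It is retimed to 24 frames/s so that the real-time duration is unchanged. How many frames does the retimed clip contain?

Target frames = source frames × (target rate / source rate) = 80855 × (24)/(60) = 80855 × 2/5 = 32342.

32342 frames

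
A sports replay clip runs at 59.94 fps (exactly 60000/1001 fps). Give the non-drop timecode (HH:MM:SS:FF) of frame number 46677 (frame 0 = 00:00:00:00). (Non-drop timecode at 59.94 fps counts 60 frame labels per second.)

00:12:57:57

46677 ÷ 60 = 777 full seconds, remainder 57 frames.
777 s = 0 h 12 min 57 s.
Timecode: 00:12:57:57.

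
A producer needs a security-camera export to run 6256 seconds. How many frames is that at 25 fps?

Frames = 6256 × 25 = 156400.

156400 frames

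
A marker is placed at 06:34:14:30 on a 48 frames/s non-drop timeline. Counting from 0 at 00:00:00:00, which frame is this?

frame 1135422

Total seconds to the label: (6 × 3600 + 34 × 60 + 14) = 23654.
Frame index = 23654 × 48 + 30 = 1135422.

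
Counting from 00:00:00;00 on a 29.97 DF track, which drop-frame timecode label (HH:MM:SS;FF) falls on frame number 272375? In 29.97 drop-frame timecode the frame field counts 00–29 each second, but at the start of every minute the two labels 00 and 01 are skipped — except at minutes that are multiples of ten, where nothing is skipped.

02:31:28;07

Ten DF minutes hold 17982 frames, so frame 272375 lies in block 15 (frames 269730–287711) with 2645 frames into that block.
The block's first minute is 1800 frames and the rest 1798 each; 2645 frames reaches minute 1, so 15 × 18 + 1 × 2 = 272 labels have been skipped so far.
Adding those back, label number 272375 + 272 = 272647 at 30 labels/s is 9088 s + 7 f = 2 h 31 min 28 s frame 7, i.e. 02:31:28;07.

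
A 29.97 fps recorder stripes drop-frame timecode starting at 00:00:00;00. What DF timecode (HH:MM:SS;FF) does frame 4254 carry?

00:02:21;28

Ten DF minutes hold 17982 frames, so frame 4254 lies in block 0 (frames 0–17981) with 4254 frames into that block.
The block's first minute is 1800 frames and the rest 1798 each; 4254 frames reaches minute 2, so 0 × 18 + 2 × 2 = 4 labels have been skipped so far.
Adding those back, label number 4254 + 4 = 4258 at 30 labels/s is 141 s + 28 f = 0 h 2 min 21 s frame 28, i.e. 00:02:21;28.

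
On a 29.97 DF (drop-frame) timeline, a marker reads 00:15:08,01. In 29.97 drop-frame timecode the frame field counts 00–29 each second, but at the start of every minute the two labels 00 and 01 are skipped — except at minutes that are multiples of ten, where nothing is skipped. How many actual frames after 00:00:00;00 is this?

27213

As if non-drop at 30 labels/s: (0 × 3600 + 15 × 60 + 8) × 30 + 1 = 27241.
Minute boundaries passed: 15; those not divisible by 10: 15 − 1 = 14; dropped labels = 2 × 14 = 28.
Actual frame index = 27241 − 28 = 27213.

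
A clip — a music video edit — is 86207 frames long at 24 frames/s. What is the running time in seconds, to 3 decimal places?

Running time = 86207 × 1/24 = 86207/24 s ≈ 3591.958 s.

3591.958 seconds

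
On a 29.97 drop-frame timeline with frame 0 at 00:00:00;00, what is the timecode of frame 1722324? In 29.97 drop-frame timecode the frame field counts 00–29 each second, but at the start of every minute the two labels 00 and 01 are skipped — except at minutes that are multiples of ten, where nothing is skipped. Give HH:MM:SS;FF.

15:57:48;08

Each 10-minute DF block holds 10 × 60 × 30 − 9 × 2 = 17982 frames. 1722324 ÷ 17982 → 95 full blocks, remainder 14034.
Within the partial block the first minute is 1800 frames and each further minute 1798, so 7 further minute boundaries passed. Total skipped labels = 18 × 95 + 2 × 7 = 1724.
Non-drop label index = 1722324 + 1724 = 1724048; at 30 labels/s that is 15:57:48:08, i.e. DF 15:57:48;08.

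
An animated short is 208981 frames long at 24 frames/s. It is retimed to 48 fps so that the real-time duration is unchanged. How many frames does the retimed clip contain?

Target frames = source frames × (target rate / source rate) = 208981 × (48)/(24) = 208981 × 2 = 417962.

417962 frames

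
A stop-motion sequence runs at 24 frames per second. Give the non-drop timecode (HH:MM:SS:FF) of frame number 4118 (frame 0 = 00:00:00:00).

4118 ÷ 24 = 171 full seconds, remainder 14 frames.
171 s = 0 h 2 min 51 s.
Timecode: 00:02:51:14.

00:02:51:14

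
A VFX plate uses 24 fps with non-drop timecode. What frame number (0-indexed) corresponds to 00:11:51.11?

Total seconds to the label: (0 × 3600 + 11 × 60 + 51) = 711.
Frame index = 711 × 24 + 11 = 17075.

17075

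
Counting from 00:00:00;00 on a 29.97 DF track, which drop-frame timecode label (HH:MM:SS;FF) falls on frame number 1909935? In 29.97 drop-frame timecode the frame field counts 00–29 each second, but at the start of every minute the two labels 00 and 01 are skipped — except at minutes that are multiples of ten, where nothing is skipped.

Ten DF minutes hold 17982 frames, so frame 1909935 lies in block 106 (frames 1906092–1924073) with 3843 frames into that block.
The block's first minute is 1800 frames and the rest 1798 each; 3843 frames reaches minute 2, so 106 × 18 + 2 × 2 = 1912 labels have been skipped so far.
Adding those back, label number 1909935 + 1912 = 1911847 at 30 labels/s is 63728 s + 7 f = 17 h 42 min 8 s frame 7, i.e. 17:42:08;07.

17:42:08;07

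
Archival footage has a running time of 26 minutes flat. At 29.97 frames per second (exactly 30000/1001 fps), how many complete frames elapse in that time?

46753 frames

26 min = 1560 s.
Frames = 1560 × 30000/1001 = 3600000/77 ≈ 46753.2468.
Complete frames: 46753.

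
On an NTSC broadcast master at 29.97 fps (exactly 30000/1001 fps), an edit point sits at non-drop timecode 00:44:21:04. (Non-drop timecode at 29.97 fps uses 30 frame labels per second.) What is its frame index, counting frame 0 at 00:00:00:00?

Total seconds to the label: (0 × 3600 + 44 × 60 + 21) = 2661.
Frame index = 2661 × 30 + 4 = 79834.

frame 79834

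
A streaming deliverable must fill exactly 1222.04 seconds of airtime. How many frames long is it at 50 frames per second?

61102 frames

Frames = 1222.04 × 50 = 61102.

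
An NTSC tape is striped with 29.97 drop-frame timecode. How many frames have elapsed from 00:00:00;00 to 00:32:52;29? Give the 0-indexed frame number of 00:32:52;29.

59131

Complete 10-minute blocks: 3, each 17982 frames → 53946.
Remaining 2 whole minutes in the current block: 1800 + 1 × 1798 = 3598 frames.
Within the current minute: 52 × 30 + 29 − 2 = 1587 (labels ;00/;01 skipped at this minute). Total = 53946 + 3598 + 1587 = 59131.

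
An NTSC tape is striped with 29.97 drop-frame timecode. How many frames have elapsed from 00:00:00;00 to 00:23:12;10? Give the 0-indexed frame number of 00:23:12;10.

41728

Complete 10-minute blocks: 2, each 17982 frames → 35964.
Remaining 3 whole minutes in the current block: 1800 + 2 × 1798 = 5396 frames.
Within the current minute: 12 × 30 + 10 − 2 = 368 (labels ;00/;01 skipped at this minute). Total = 35964 + 5396 + 368 = 41728.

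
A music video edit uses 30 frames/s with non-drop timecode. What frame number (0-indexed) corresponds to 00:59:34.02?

frame 107222

Total seconds to the label: (0 × 3600 + 59 × 60 + 34) = 3574.
Frame index = 3574 × 30 + 2 = 107222.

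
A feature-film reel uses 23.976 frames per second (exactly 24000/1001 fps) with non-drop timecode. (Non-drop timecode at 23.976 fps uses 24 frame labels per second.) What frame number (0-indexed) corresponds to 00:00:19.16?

472

Total seconds to the label: (0 × 3600 + 0 × 60 + 19) = 19.
Frame index = 19 × 24 + 16 = 472.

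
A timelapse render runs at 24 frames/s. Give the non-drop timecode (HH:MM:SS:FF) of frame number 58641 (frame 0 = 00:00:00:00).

58641 ÷ 24 = 2443 full seconds, remainder 9 frames.
2443 s = 0 h 40 min 43 s.
Timecode: 00:40:43:09.

00:40:43:09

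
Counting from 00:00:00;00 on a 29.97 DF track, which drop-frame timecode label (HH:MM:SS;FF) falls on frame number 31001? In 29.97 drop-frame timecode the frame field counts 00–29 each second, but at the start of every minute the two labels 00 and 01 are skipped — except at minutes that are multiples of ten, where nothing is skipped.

Ten DF minutes hold 17982 frames, so frame 31001 lies in block 1 (frames 17982–35963) with 13019 frames into that block.
The block's first minute is 1800 frames and the rest 1798 each; 13019 frames reaches minute 7, so 1 × 18 + 7 × 2 = 32 labels have been skipped so far.
Adding those back, label number 31001 + 32 = 31033 at 30 labels/s is 1034 s + 13 f = 0 h 17 min 14 s frame 13, i.e. 00:17:14;13.

00:17:14;13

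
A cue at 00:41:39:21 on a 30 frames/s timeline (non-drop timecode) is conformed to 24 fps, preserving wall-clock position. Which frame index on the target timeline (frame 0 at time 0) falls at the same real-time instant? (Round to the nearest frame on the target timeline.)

frame 59993

Source frame index: (0×3600 + 41×60 + 39) × 30 + 21 = 74991.
Real time: 74991 / (30) = 24997/10 s.
Target frame: (24997/10) × (24) = 299964/5 ≈ 59992.800 → 59993.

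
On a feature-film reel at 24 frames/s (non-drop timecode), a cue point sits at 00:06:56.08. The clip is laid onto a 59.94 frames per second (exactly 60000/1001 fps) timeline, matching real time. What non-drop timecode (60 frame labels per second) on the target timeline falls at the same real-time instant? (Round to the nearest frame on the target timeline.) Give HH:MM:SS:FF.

Source frame index: (0×3600 + 6×60 + 56) × 24 + 8 = 9992.
Real time: 9992 / (24) = 1249/3 s.
Target frame: (1249/3) × (60000/1001) = 24980000/1001 ≈ 24955.045 → 24955.
At 60 labels/s: frame 24955 → 00:06:55:55.

00:06:55:55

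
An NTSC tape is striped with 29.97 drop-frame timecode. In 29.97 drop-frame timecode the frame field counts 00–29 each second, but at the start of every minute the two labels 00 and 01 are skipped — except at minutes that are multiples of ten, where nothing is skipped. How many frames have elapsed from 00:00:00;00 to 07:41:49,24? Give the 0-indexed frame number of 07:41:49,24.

Complete 10-minute blocks: 46, each 17982 frames → 827172.
Remaining 1 whole minute in the current block: 1800 + 0 × 1798 = 1800 frames.
Within the current minute: 49 × 30 + 24 − 2 = 1492 (labels ;00/;01 skipped at this minute). Total = 827172 + 1800 + 1492 = 830464.

830464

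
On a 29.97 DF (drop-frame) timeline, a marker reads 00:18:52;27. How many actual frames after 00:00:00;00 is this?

Complete 10-minute blocks: 1, each 17982 frames → 17982.
Remaining 8 whole minutes in the current block: 1800 + 7 × 1798 = 14386 frames.
Within the current minute: 52 × 30 + 27 − 2 = 1585 (labels ;00/;01 skipped at this minute). Total = 17982 + 14386 + 1585 = 33953.

33953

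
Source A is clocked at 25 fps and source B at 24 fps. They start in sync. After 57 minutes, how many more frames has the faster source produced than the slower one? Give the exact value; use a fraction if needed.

57 min = 3420 s.
A emits 25 × 3420 = 85500 frames; B emits 24 × 3420 = 82080.
Difference = 3420 frames; B is behind A.

3420 frames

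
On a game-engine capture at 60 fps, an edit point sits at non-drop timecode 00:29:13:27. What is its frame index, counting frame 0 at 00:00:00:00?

Total seconds to the label: (0 × 3600 + 29 × 60 + 13) = 1753.
Frame index = 1753 × 60 + 27 = 105207.

105207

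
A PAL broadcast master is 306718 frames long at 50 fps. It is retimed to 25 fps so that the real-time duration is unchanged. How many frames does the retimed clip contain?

153359 frames

Target frames = source frames × (target rate / source rate) = 306718 × (25)/(50) = 306718 × 1/2 = 153359.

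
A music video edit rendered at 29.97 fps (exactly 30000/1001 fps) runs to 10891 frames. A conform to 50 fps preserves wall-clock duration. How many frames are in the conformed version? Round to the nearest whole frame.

Frames at target rate = 10891 × (50) / (30000/1001) = 10901891/600 ≈ 18169.818.
Nearest whole frame: 18170.

18170 frames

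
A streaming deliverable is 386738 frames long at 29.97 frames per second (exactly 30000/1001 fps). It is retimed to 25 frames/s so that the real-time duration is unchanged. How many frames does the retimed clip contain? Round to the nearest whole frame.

Frames at target rate = 386738 × (25) / (30000/1001) = 193562369/600 ≈ 322603.948.
Nearest whole frame: 322604.

322604 frames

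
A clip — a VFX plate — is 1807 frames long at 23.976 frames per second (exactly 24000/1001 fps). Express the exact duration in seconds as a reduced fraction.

1808807/24000 seconds

Running time = 1807 ÷ (24000/1001) = 1807 × 1001/24000 = 1808807/24000 s.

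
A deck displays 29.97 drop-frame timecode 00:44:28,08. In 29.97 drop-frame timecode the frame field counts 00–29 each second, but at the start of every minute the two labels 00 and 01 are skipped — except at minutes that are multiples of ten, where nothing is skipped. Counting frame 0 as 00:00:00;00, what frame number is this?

As if non-drop at 30 labels/s: (0 × 3600 + 44 × 60 + 28) × 30 + 8 = 80048.
Minute boundaries passed: 44; those not divisible by 10: 44 − 4 = 40; dropped labels = 2 × 40 = 80.
Actual frame index = 80048 − 80 = 79968.

79968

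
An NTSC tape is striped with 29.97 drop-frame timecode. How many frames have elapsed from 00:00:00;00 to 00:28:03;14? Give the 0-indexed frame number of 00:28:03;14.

50452

As if non-drop at 30 labels/s: (0 × 3600 + 28 × 60 + 3) × 30 + 14 = 50504.
Minute boundaries passed: 28; those not divisible by 10: 28 − 2 = 26; dropped labels = 2 × 26 = 52.
Actual frame index = 50504 − 52 = 50452.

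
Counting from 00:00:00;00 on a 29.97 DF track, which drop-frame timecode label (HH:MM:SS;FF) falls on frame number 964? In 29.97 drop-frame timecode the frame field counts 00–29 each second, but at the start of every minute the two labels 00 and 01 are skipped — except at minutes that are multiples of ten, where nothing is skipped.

Ten DF minutes hold 17982 frames, so frame 964 lies in block 0 (frames 0–17981) with 964 frames into that block.
The block's first minute is 1800 frames and the rest 1798 each; 964 frames reaches minute 0, so 0 × 18 + 0 × 2 = 0 labels have been skipped so far.
Adding those back, label number 964 + 0 = 964 at 30 labels/s is 32 s + 4 f = 0 h 0 min 32 s frame 4, i.e. 00:00:32;04.

00:00:32;04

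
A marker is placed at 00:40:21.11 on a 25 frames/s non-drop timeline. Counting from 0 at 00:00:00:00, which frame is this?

frame 60536

Total seconds to the label: (0 × 3600 + 40 × 60 + 21) = 2421.
Frame index = 2421 × 25 + 11 = 60536.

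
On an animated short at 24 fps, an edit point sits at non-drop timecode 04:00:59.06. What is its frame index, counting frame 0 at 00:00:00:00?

frame 347022

Total seconds to the label: (4 × 3600 + 0 × 60 + 59) = 14459.
Frame index = 14459 × 24 + 6 = 347022.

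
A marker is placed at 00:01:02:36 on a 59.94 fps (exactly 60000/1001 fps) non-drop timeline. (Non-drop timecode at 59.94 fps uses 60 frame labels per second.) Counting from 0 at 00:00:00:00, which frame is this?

frame 3756

Total seconds to the label: (0 × 3600 + 1 × 60 + 2) = 62.
Frame index = 62 × 60 + 36 = 3756.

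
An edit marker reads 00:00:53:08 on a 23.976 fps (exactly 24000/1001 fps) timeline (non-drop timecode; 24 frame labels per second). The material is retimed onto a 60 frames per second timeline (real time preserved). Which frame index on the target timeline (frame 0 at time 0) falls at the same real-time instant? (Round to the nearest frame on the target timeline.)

Source frame index: (0×3600 + 0×60 + 53) × 24 + 8 = 1280.
Real time: 1280 / (24000/1001) = 4004/75 s.
Target frame: (4004/75) × (60) = 16016/5 ≈ 3203.200 → 3203.

frame 3203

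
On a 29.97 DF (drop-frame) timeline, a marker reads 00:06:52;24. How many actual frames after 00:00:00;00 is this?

12372

As if non-drop at 30 labels/s: (0 × 3600 + 6 × 60 + 52) × 30 + 24 = 12384.
Minute boundaries passed: 6; those not divisible by 10: 6 − 0 = 6; dropped labels = 2 × 6 = 12.
Actual frame index = 12384 − 12 = 12372.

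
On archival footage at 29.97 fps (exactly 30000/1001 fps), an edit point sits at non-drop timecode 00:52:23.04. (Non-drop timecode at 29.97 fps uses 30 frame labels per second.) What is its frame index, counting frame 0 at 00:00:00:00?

frame 94294

Total seconds to the label: (0 × 3600 + 52 × 60 + 23) = 3143.
Frame index = 3143 × 30 + 4 = 94294.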